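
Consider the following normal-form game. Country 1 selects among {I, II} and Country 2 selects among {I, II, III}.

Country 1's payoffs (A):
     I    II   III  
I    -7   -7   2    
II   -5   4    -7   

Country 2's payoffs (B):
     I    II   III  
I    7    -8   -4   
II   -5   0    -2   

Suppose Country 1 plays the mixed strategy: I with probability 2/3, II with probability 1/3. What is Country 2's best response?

I

Compute Country 2's expected payoff from each pure strategy against the given mix.
I: (2/3)·7 + (1/3)·(-5) = 3
II: (2/3)·(-8) + (1/3)·0 = -16/3
III: (2/3)·(-4) + (1/3)·(-2) = -10/3
Highest expected payoff is 3, from I.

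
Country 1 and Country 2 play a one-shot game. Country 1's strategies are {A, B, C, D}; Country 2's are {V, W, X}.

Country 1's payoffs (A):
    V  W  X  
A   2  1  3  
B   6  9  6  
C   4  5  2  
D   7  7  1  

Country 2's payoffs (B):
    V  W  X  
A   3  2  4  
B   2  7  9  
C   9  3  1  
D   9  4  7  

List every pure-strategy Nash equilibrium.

A profile is a Nash equilibrium when each player is best-responding to the other.
Country 1's best responses — vs V: D (payoff 7); vs W: B (payoff 9); vs X: B (payoff 6).
Country 2's best responses — vs A: X (payoff 4); vs B: X (payoff 9); vs C: V (payoff 9); vs D: V (payoff 9).
Mutual best responses occur at (B, X) and (D, V); at each, neither player gains by switching.

(B, X) and (D, V)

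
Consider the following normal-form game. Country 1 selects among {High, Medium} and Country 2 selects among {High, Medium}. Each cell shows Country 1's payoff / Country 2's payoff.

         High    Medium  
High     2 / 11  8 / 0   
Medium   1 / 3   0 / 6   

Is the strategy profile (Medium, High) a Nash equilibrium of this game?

Holding Country 2 at High: Country 1 gets 1 from Medium but could get 2 by switching to High. Country 1 has a profitable deviation.

No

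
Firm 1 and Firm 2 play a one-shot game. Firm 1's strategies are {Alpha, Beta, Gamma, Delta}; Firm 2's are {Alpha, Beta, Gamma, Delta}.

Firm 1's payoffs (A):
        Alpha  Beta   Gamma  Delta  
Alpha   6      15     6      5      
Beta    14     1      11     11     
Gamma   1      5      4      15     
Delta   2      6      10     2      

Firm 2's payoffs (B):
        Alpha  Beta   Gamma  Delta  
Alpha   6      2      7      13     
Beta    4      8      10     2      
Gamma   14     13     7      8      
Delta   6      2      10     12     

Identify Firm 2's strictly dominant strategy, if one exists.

No strictly dominant strategy

Check whether one of Firm 2's strategies beats all alternatives regardless of what the opponent does.
Alpha is not dominant: against Alpha, Gamma gives 7 > 6.
Beta is not dominant: against Alpha, Alpha gives 6 > 2.
Gamma is not dominant: against Alpha, Delta gives 13 > 7.
Delta is not dominant: against Beta, Alpha gives 4 > 2.
No single strategy is best against every opponent action.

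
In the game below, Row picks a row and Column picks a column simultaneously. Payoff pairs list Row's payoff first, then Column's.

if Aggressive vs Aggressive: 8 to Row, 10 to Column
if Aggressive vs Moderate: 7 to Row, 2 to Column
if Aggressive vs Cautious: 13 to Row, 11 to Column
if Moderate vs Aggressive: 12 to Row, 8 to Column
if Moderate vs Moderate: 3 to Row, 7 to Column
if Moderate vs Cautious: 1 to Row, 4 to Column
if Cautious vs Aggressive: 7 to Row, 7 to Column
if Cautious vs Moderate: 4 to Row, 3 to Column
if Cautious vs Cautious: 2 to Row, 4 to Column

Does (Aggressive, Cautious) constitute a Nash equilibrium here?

Yes

Holding Column at Cautious: Row gets 13 from Aggressive, versus 1 from Moderate, 2 from Cautious. No profitable deviation for Row.
Holding Row at Aggressive: Column gets 11 from Cautious, versus 10 from Aggressive, 2 from Moderate. No profitable deviation for Column either.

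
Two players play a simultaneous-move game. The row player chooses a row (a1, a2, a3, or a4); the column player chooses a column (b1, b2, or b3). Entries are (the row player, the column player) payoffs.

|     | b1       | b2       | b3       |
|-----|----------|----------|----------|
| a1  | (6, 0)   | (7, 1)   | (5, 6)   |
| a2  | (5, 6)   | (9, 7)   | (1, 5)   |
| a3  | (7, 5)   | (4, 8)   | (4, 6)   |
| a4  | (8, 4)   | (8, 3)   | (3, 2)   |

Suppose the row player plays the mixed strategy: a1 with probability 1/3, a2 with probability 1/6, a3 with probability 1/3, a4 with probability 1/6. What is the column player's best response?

b3

The column player's best reply maximizes expected payoff against the mix.
b1: (1/3)·0 + (1/6)·6 + (1/3)·5 + (1/6)·4 = 10/3
b2: (1/3)·1 + (1/6)·7 + (1/3)·8 + (1/6)·3 = 14/3
b3: (1/3)·6 + (1/6)·5 + (1/3)·6 + (1/6)·2 = 31/6
Highest expected payoff is 31/6, from b3.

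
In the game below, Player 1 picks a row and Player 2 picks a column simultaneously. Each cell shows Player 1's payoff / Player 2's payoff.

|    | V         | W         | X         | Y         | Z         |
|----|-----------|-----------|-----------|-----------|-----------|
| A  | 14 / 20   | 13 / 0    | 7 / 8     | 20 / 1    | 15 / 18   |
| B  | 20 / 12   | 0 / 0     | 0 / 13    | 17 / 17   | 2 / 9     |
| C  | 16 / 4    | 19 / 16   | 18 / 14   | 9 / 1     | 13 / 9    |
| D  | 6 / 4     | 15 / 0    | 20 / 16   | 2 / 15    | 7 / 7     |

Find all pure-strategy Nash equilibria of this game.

(C, W) and (D, X)

Check mutual best responses: a cell is a NE iff neither player can gain by unilaterally deviating.
Player 1's best responses — vs V: B (payoff 20); vs W: C (payoff 19); vs X: D (payoff 20); vs Y: A (payoff 20); vs Z: A (payoff 15).
Player 2's best responses — vs A: V (payoff 20); vs B: Y (payoff 17); vs C: W (payoff 16); vs D: X (payoff 16).
Mutual best responses occur at (C, W) and (D, X); at each, neither player gains by switching.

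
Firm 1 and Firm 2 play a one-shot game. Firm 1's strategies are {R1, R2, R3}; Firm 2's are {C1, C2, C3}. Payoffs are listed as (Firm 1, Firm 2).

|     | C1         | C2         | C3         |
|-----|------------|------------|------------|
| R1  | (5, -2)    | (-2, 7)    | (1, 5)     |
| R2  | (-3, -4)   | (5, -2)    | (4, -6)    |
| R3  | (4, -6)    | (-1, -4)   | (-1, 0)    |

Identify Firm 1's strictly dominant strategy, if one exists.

None

Check whether one of Firm 1's strategies beats all alternatives regardless of what the opponent does.
R1 is not dominant: against C2, R2 gives 5 > -2.
R2 is not dominant: against C1, R1 gives 5 > -3.
R3 is not dominant: against C1, R1 gives 5 > 4.
No single strategy is best against every opponent action.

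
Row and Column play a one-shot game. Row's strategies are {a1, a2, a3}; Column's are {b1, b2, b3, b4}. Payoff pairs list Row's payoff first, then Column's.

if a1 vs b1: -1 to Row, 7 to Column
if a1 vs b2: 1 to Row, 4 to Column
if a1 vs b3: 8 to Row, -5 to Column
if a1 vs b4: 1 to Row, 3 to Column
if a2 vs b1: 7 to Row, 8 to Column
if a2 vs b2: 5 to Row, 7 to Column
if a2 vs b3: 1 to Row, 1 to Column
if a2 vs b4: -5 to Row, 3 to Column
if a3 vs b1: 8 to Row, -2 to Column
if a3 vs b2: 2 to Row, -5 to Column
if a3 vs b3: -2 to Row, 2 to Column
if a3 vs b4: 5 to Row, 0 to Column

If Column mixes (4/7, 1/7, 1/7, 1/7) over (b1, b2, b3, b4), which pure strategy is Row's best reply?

Row's best reply maximizes expected payoff against the mix.
a1: (4/7)·(-1) + (1/7)·1 + (1/7)·8 + (1/7)·1 = 6/7
a2: (4/7)·7 + (1/7)·5 + (1/7)·1 + (1/7)·(-5) = 29/7
a3: (4/7)·8 + (1/7)·2 + (1/7)·(-2) + (1/7)·5 = 37/7
Highest expected payoff is 37/7, from a3.

a3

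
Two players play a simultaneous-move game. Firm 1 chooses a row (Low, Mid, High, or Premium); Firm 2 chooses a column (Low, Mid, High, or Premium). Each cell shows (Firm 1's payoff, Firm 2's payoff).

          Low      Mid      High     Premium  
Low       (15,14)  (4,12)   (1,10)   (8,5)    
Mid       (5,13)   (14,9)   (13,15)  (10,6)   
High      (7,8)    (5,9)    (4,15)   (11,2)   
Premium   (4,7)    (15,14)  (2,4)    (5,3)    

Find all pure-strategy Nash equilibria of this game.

Find each player's best response to every opponent strategy; NE are the intersections.
Firm 1's best responses — vs Low: Low (payoff 15); vs Mid: Premium (payoff 15); vs High: Mid (payoff 13); vs Premium: High (payoff 11).
Firm 2's best responses — vs Low: Low (payoff 14); vs Mid: High (payoff 15); vs High: High (payoff 15); vs Premium: Mid (payoff 14).
Mutual best responses occur at (Low, Low), (Mid, High), and (Premium, Mid); at each, neither player gains by switching.

(Low, Low), (Mid, High), and (Premium, Mid)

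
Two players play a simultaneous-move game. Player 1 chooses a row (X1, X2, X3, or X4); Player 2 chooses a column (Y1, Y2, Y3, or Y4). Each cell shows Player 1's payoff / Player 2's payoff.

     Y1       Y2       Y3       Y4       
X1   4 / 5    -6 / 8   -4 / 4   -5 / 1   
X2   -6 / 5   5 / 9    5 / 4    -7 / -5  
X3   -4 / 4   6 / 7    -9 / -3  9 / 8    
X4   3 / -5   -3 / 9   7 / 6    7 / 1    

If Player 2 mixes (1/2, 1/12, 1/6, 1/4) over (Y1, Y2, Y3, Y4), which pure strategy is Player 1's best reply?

X4

Player 1's best reply maximizes expected payoff against the mix.
X1: (1/2)·4 + (1/12)·(-6) + (1/6)·(-4) + (1/4)·(-5) = -5/12
X2: (1/2)·(-6) + (1/12)·5 + (1/6)·5 + (1/4)·(-7) = -7/2
X3: (1/2)·(-4) + (1/12)·6 + (1/6)·(-9) + (1/4)·9 = -3/4
X4: (1/2)·3 + (1/12)·(-3) + (1/6)·7 + (1/4)·7 = 25/6
Highest expected payoff is 25/6, from X4.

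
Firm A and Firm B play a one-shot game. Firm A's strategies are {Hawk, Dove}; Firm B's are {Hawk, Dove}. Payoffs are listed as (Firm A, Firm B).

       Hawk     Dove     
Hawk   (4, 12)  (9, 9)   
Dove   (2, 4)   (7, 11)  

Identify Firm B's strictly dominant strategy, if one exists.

A strategy is strictly dominant if it gives Firm B a strictly higher payoff than every other strategy, against every choice by the opponent.
Hawk is not dominant: against Dove, Dove gives 11 > 4.
Dove is not dominant: against Hawk, Hawk gives 12 > 9.
No single strategy is best against every opponent action.

No strictly dominant strategy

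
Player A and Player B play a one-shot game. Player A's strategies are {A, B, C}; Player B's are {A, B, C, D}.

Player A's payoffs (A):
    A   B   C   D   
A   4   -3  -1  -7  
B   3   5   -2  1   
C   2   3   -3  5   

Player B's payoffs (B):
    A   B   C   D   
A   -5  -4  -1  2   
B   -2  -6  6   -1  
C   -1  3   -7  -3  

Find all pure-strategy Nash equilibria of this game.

There is no pure-strategy Nash equilibrium

A profile is a Nash equilibrium when each player is best-responding to the other.
Player A's best responses — vs A: A (payoff 4); vs B: B (payoff 5); vs C: A (payoff -1); vs D: C (payoff 5).
Player B's best responses — vs A: D (payoff 2); vs B: C (payoff 6); vs C: B (payoff 3).
No cell has both players best-responding. For instance, Player A's best reply to A is A, but against A Player B prefers D over A.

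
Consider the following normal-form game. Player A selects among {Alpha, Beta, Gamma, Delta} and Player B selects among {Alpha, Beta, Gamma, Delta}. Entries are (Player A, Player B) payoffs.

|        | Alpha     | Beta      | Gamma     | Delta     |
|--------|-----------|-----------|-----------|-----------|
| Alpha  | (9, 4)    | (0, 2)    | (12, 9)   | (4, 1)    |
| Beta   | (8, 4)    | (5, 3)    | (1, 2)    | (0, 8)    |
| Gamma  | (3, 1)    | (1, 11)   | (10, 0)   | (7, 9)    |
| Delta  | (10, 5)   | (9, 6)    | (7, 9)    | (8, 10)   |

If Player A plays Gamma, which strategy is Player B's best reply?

With Player A fixed at Gamma, Player B's payoffs are: Alpha → 1, Beta → 11, Gamma → 0, Delta → 9.
The maximum is 11, achieved by Beta.

Beta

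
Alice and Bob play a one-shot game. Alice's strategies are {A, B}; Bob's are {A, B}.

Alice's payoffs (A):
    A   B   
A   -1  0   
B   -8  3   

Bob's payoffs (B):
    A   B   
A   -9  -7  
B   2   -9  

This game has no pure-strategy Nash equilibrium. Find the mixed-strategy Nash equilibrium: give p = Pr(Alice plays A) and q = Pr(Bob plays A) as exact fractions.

p = 11/13, q = 3/10

In a mixed NE each player is indifferent between their pure strategies, so the opponent's mix sets the indifference.
Bob indifferent between A and B: p·(-9) + (1−p)·2 = p·(-7) + (1−p)·(-9) ⟹ 2 + (-11)p = (-9) + 2p ⟹ p = 11/13.
Alice indifferent between A and B: q·(-1) + (1−q)·0 = q·(-8) + (1−q)·3 ⟹ 0 + (-1)q = 3 + (-11)q ⟹ q = 3/10.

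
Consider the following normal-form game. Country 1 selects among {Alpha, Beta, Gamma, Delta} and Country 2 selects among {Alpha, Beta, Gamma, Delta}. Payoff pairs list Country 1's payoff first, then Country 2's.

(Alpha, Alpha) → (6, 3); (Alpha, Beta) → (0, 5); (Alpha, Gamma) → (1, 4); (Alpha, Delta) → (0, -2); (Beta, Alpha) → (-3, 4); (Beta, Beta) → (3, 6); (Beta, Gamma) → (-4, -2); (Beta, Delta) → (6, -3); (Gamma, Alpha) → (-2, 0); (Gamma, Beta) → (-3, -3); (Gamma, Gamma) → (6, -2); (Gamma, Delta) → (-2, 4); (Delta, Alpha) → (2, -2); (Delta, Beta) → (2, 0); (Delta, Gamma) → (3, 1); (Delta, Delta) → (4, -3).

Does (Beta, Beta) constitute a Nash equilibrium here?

Yes

Holding Country 2 at Beta: Country 1 gets 3 from Beta, versus 0 from Alpha, -3 from Gamma, 2 from Delta. No profitable deviation for Country 1.
Holding Country 1 at Beta: Country 2 gets 6 from Beta, versus 4 from Alpha, -2 from Gamma, -3 from Delta. No profitable deviation for Country 2 either.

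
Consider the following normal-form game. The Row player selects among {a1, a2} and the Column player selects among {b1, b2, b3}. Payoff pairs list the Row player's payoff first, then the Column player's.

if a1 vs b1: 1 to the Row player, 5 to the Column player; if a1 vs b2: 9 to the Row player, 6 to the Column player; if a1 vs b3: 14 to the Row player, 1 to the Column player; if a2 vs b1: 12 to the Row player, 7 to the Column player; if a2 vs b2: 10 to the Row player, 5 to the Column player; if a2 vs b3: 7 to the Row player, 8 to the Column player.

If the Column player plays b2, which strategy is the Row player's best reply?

With the Column player fixed at b2, the Row player's payoffs are: a1 → 9, a2 → 10.
The maximum is 10, achieved by a2.

a2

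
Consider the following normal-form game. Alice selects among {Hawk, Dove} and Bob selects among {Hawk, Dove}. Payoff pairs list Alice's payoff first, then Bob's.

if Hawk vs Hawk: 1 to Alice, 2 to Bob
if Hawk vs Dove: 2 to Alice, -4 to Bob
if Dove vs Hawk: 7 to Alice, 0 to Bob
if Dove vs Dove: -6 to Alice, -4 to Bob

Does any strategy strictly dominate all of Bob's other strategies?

A strategy is strictly dominant if it gives Bob a strictly higher payoff than every other strategy, against every choice by the opponent.
Hawk strictly dominates: vs Hawk: 2 > -4; vs Dove: 0 > -4.

Hawk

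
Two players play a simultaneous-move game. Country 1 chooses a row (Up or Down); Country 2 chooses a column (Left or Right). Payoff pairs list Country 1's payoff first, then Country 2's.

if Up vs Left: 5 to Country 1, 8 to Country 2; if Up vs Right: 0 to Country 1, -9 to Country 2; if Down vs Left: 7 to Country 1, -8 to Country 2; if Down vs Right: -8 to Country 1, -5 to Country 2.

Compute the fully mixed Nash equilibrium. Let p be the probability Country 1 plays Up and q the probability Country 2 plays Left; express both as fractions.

In a mixed NE each player is indifferent between their pure strategies, so the opponent's mix sets the indifference.
Country 2 indifferent between Left and Right: p·8 + (1−p)·(-8) = p·(-9) + (1−p)·(-5) ⟹ (-8) + 16p = (-5) + (-4)p ⟹ p = 3/20.
Country 1 indifferent between Up and Down: q·5 + (1−q)·0 = q·7 + (1−q)·(-8) ⟹ 0 + 5q = (-8) + 15q ⟹ q = 4/5.

p = 3/20, q = 4/5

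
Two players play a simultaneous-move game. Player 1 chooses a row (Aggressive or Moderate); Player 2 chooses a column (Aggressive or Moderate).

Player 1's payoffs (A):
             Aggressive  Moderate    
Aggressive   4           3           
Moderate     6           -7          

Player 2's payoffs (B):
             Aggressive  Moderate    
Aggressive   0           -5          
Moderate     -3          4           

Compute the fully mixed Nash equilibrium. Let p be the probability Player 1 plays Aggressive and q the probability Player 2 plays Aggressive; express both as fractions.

Each player's mixing probability is pinned down by making the *other* player indifferent.
Player 2 indifferent between Aggressive and Moderate: p·0 + (1−p)·(-3) = p·(-5) + (1−p)·4 ⟹ (-3) + 3p = 4 + (-9)p ⟹ p = 7/12.
Player 1 indifferent between Aggressive and Moderate: q·4 + (1−q)·3 = q·6 + (1−q)·(-7) ⟹ 3 + 1q = (-7) + 13q ⟹ q = 5/6.

p = 7/12, q = 5/6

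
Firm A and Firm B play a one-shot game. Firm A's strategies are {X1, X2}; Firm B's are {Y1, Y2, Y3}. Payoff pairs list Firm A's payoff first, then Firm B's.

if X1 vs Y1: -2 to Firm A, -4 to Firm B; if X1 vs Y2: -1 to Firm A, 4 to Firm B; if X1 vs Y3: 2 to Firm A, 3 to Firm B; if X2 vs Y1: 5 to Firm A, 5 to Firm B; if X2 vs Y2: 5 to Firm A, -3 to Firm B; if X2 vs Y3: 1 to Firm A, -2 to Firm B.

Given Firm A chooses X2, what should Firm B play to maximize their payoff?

Y1

With Firm A fixed at X2, Firm B's payoffs are: Y1 → 5, Y2 → -3, Y3 → -2.
The maximum is 5, achieved by Y1.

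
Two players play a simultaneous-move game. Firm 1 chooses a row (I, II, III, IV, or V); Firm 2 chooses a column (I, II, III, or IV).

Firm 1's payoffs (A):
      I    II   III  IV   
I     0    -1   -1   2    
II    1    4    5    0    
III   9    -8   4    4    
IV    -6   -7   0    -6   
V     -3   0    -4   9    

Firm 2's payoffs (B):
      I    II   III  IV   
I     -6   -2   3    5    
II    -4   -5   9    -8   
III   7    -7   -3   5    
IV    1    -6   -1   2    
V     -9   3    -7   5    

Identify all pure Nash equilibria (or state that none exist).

A profile is a Nash equilibrium when each player is best-responding to the other.
Firm 1's best responses — vs I: III (payoff 9); vs II: II (payoff 4); vs III: II (payoff 5); vs IV: V (payoff 9).
Firm 2's best responses — vs I: IV (payoff 5); vs II: III (payoff 9); vs III: I (payoff 7); vs IV: IV (payoff 2); vs V: IV (payoff 5).
Mutual best responses occur at (II, III), (III, I), and (V, IV); at each, neither player gains by switching.

(II, III), (III, I), and (V, IV)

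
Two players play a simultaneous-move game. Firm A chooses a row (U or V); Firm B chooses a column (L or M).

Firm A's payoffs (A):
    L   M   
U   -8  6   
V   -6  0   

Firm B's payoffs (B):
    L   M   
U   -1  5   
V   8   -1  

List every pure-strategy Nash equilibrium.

(U, M) and (V, L)

A profile is a Nash equilibrium when each player is best-responding to the other.
Firm A's best responses — vs L: V (payoff -6); vs M: U (payoff 6).
Firm B's best responses — vs U: M (payoff 5); vs V: L (payoff 8).
Mutual best responses occur at (U, M) and (V, L); at each, neither player gains by switching.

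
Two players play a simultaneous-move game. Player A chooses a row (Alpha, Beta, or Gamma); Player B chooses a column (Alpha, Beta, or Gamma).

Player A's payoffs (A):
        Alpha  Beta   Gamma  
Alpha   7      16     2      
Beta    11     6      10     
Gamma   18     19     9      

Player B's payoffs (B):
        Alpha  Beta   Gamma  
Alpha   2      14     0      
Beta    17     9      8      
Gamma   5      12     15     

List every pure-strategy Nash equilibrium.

No pure-strategy Nash equilibrium

Find each player's best response to every opponent strategy; NE are the intersections.
Player A's best responses — vs Alpha: Gamma (payoff 18); vs Beta: Gamma (payoff 19); vs Gamma: Beta (payoff 10).
Player B's best responses — vs Alpha: Beta (payoff 14); vs Beta: Alpha (payoff 17); vs Gamma: Gamma (payoff 15).
No cell has both players best-responding. For instance, Player A's best reply to Alpha is Gamma, but against Gamma Player B prefers Gamma over Alpha.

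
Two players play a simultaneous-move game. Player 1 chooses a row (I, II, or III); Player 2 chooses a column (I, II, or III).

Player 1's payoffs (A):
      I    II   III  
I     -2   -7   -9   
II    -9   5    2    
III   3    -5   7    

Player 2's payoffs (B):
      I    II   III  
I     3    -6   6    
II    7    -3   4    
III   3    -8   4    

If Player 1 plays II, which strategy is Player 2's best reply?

I

With Player 1 fixed at II, Player 2's payoffs are: I → 7, II → -3, III → 4.
The maximum is 7, achieved by I.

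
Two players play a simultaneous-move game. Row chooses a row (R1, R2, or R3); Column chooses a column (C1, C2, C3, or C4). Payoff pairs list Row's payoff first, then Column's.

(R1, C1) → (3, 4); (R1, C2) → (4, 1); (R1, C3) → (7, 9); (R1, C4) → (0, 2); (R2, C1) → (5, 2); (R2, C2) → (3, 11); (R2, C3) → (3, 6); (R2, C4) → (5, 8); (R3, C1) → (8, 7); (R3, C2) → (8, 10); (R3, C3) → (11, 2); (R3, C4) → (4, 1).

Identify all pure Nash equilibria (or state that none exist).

(R3, C2)

Check mutual best responses: a cell is a NE iff neither player can gain by unilaterally deviating.
Row's best responses — vs C1: R3 (payoff 8); vs C2: R3 (payoff 8); vs C3: R3 (payoff 11); vs C4: R2 (payoff 5).
Column's best responses — vs R1: C3 (payoff 9); vs R2: C2 (payoff 11); vs R3: C2 (payoff 10).
The only mutual best response is (R3, C2); neither player gains by switching there.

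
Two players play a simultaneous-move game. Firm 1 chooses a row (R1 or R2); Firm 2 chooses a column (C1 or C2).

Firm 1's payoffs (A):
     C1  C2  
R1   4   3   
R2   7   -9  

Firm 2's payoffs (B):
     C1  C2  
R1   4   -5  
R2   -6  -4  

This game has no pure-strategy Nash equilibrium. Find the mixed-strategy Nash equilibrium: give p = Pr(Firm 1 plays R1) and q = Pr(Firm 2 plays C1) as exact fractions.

Each player's mixing probability is pinned down by making the *other* player indifferent.
Firm 2 indifferent between C1 and C2: p·4 + (1−p)·(-6) = p·(-5) + (1−p)·(-4) ⟹ (-6) + 10p = (-4) + (-1)p ⟹ p = 2/11.
Firm 1 indifferent between R1 and R2: q·4 + (1−q)·3 = q·7 + (1−q)·(-9) ⟹ 3 + 1q = (-9) + 16q ⟹ q = 4/5.

p = 2/11, q = 4/5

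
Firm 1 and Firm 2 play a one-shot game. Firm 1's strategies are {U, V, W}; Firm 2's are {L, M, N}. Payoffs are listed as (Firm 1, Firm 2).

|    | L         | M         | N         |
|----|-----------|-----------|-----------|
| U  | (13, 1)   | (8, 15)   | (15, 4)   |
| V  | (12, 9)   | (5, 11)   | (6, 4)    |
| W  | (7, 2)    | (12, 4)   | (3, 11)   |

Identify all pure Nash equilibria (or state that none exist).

None

A profile is a Nash equilibrium when each player is best-responding to the other.
Firm 1's best responses — vs L: U (payoff 13); vs M: W (payoff 12); vs N: U (payoff 15).
Firm 2's best responses — vs U: M (payoff 15); vs V: M (payoff 11); vs W: N (payoff 11).
No cell has both players best-responding. For instance, Firm 1's best reply to N is U, but against U Firm 2 prefers M over N.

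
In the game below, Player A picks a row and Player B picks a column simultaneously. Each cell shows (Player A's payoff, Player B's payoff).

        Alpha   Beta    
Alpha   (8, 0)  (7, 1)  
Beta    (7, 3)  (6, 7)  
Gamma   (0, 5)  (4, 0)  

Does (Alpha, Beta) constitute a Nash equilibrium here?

Yes

Holding Player B at Beta: Player A gets 7 from Alpha, versus 6 from Beta, 4 from Gamma. No profitable deviation for Player A.
Holding Player A at Alpha: Player B gets 1 from Beta, versus 0 from Alpha. No profitable deviation for Player B either.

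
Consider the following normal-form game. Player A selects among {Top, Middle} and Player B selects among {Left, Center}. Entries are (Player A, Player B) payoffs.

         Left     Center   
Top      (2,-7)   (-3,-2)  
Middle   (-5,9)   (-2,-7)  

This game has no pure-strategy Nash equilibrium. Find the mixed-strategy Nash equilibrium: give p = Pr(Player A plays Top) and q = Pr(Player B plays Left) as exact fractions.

p = 16/21, q = 1/8

In a mixed NE each player is indifferent between their pure strategies, so the opponent's mix sets the indifference.
Player B indifferent between Left and Center: p·(-7) + (1−p)·9 = p·(-2) + (1−p)·(-7) ⟹ 9 + (-16)p = (-7) + 5p ⟹ p = 16/21.
Player A indifferent between Top and Middle: q·2 + (1−q)·(-3) = q·(-5) + (1−q)·(-2) ⟹ (-3) + 5q = (-2) + (-3)q ⟹ q = 1/8.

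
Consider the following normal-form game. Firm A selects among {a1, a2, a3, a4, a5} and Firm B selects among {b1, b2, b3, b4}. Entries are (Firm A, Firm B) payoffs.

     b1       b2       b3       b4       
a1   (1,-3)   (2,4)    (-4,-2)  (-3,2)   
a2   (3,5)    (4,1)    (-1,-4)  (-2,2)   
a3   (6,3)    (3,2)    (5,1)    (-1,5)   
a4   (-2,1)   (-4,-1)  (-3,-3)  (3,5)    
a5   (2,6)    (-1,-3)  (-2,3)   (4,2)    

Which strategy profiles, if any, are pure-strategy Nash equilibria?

Find each player's best response to every opponent strategy; NE are the intersections.
Firm A's best responses — vs b1: a3 (payoff 6); vs b2: a2 (payoff 4); vs b3: a3 (payoff 5); vs b4: a5 (payoff 4).
Firm B's best responses — vs a1: b2 (payoff 4); vs a2: b1 (payoff 5); vs a3: b4 (payoff 5); vs a4: b4 (payoff 5); vs a5: b1 (payoff 6).
No cell has both players best-responding. For instance, Firm A's best reply to b3 is a3, but against a3 Firm B prefers b4 over b3.

No pure-strategy Nash equilibrium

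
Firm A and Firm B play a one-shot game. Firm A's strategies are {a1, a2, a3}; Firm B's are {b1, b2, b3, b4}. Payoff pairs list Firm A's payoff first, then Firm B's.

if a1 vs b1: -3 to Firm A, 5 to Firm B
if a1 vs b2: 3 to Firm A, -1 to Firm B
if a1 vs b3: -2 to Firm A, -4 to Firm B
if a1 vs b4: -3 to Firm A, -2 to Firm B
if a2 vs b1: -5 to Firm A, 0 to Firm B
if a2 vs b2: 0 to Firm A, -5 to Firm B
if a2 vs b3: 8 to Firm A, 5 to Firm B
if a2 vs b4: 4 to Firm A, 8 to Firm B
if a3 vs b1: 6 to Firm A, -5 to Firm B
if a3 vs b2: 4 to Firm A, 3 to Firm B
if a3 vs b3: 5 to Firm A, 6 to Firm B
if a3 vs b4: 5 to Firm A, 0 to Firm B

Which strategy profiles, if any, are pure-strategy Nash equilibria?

Check mutual best responses: a cell is a NE iff neither player can gain by unilaterally deviating.
Firm A's best responses — vs b1: a3 (payoff 6); vs b2: a3 (payoff 4); vs b3: a2 (payoff 8); vs b4: a3 (payoff 5).
Firm B's best responses — vs a1: b1 (payoff 5); vs a2: b4 (payoff 8); vs a3: b3 (payoff 6).
No cell has both players best-responding. For instance, Firm A's best reply to b4 is a3, but against a3 Firm B prefers b3 over b4.

No pure-strategy Nash equilibrium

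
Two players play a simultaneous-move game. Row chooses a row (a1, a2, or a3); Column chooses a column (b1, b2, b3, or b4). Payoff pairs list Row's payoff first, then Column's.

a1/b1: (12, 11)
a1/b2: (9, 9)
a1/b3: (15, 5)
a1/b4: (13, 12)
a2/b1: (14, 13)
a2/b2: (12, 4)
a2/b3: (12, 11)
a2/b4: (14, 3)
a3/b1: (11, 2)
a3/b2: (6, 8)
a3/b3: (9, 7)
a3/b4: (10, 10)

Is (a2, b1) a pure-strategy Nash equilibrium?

Holding Column at b1: Row gets 14 from a2, versus 12 from a1, 11 from a3. No profitable deviation for Row.
Holding Row at a2: Column gets 13 from b1, versus 4 from b2, 11 from b3, 3 from b4. No profitable deviation for Column either.

Yes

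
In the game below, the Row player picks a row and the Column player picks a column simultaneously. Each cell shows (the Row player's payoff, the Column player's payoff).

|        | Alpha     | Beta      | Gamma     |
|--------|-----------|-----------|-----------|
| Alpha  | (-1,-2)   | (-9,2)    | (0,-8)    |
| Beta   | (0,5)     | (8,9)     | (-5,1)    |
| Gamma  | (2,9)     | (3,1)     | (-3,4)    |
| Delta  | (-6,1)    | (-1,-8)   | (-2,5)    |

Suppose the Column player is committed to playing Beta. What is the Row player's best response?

Beta

With the Column player fixed at Beta, the Row player's payoffs are: Alpha → -9, Beta → 8, Gamma → 3, Delta → -1.
The maximum is 8, achieved by Beta.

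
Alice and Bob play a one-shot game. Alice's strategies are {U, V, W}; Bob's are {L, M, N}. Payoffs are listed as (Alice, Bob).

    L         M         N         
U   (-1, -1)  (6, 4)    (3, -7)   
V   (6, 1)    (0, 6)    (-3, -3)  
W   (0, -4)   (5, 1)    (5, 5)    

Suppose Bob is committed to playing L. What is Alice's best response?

V

With Bob fixed at L, Alice's payoffs are: U → -1, V → 6, W → 0.
The maximum is 6, achieved by V.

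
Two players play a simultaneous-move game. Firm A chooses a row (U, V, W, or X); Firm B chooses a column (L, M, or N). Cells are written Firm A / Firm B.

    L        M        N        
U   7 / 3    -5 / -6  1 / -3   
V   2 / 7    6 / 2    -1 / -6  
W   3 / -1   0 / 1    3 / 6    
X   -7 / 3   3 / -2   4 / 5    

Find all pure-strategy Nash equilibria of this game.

(U, L) and (X, N)

Find each player's best response to every opponent strategy; NE are the intersections.
Firm A's best responses — vs L: U (payoff 7); vs M: V (payoff 6); vs N: X (payoff 4).
Firm B's best responses — vs U: L (payoff 3); vs V: L (payoff 7); vs W: N (payoff 6); vs X: N (payoff 5).
Mutual best responses occur at (U, L) and (X, N); at each, neither player gains by switching.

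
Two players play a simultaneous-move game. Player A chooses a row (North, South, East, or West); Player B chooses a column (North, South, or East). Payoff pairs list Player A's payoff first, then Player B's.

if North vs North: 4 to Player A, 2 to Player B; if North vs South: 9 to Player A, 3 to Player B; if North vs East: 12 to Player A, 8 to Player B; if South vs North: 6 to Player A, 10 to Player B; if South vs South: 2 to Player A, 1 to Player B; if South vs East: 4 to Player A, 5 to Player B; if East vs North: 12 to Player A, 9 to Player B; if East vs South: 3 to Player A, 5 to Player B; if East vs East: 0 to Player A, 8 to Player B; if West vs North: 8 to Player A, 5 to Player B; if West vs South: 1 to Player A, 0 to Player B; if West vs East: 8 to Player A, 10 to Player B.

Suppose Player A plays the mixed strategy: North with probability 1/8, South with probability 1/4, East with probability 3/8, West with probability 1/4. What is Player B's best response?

Player B's best reply maximizes expected payoff against the mix.
North: (1/8)·2 + (1/4)·10 + (3/8)·9 + (1/4)·5 = 59/8
South: (1/8)·3 + (1/4)·1 + (3/8)·5 + (1/4)·0 = 5/2
East: (1/8)·8 + (1/4)·5 + (3/8)·8 + (1/4)·10 = 31/4
Highest expected payoff is 31/4, from East.

East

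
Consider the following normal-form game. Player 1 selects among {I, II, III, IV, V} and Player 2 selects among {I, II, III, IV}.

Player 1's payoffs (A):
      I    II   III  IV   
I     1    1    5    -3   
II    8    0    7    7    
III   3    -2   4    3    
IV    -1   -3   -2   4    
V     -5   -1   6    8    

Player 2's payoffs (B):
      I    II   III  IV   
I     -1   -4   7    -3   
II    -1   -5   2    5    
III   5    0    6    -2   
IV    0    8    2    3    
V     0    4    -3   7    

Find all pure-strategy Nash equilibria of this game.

(V, IV)

Find each player's best response to every opponent strategy; NE are the intersections.
Player 1's best responses — vs I: II (payoff 8); vs II: I (payoff 1); vs III: II (payoff 7); vs IV: V (payoff 8).
Player 2's best responses — vs I: III (payoff 7); vs II: IV (payoff 5); vs III: III (payoff 6); vs IV: II (payoff 8); vs V: IV (payoff 7).
The only mutual best response is (V, IV); neither player gains by switching there.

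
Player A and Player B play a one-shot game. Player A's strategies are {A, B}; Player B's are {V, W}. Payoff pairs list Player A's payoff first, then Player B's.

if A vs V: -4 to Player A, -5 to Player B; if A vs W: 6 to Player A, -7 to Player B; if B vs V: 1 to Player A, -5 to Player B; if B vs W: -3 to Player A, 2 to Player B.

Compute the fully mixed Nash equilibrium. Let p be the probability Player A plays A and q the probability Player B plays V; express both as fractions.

In a mixed NE each player is indifferent between their pure strategies, so the opponent's mix sets the indifference.
Player B indifferent between V and W: p·(-5) + (1−p)·(-5) = p·(-7) + (1−p)·2 ⟹ (-5) + 0p = 2 + (-9)p ⟹ p = 7/9.
Player A indifferent between A and B: q·(-4) + (1−q)·6 = q·1 + (1−q)·(-3) ⟹ 6 + (-10)q = (-3) + 4q ⟹ q = 9/14.

p = 7/9, q = 9/14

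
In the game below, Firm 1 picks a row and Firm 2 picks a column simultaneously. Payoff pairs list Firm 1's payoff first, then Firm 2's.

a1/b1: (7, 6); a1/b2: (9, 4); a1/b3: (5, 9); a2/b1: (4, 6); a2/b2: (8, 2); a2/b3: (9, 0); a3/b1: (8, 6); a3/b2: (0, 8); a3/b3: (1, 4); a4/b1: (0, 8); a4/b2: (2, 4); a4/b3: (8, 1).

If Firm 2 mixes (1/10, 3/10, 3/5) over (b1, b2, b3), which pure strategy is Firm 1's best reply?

a2

Compute Firm 1's expected payoff from each pure strategy against the given mix.
a1: (1/10)·7 + (3/10)·9 + (3/5)·5 = 32/5
a2: (1/10)·4 + (3/10)·8 + (3/5)·9 = 41/5
a3: (1/10)·8 + (3/10)·0 + (3/5)·1 = 7/5
a4: (1/10)·0 + (3/10)·2 + (3/5)·8 = 27/5
Highest expected payoff is 41/5, from a2.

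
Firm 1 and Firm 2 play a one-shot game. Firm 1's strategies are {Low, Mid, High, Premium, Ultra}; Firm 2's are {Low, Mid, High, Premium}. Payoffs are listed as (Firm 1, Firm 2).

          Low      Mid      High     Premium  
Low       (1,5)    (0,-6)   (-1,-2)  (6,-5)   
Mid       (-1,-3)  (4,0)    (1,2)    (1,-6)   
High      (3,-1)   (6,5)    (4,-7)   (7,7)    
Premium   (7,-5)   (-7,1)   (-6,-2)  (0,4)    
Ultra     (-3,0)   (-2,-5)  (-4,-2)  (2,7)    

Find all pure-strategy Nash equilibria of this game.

(High, Premium)

Check mutual best responses: a cell is a NE iff neither player can gain by unilaterally deviating.
Firm 1's best responses — vs Low: Premium (payoff 7); vs Mid: High (payoff 6); vs High: High (payoff 4); vs Premium: High (payoff 7).
Firm 2's best responses — vs Low: Low (payoff 5); vs Mid: High (payoff 2); vs High: Premium (payoff 7); vs Premium: Premium (payoff 4); vs Ultra: Premium (payoff 7).
The only mutual best response is (High, Premium); neither player gains by switching there.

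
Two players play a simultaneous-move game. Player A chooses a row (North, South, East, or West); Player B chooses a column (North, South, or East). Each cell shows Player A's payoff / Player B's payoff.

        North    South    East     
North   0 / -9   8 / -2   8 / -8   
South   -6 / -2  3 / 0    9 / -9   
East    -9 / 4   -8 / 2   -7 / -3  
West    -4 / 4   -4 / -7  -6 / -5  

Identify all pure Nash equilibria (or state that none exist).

A profile is a Nash equilibrium when each player is best-responding to the other.
Player A's best responses — vs North: North (payoff 0); vs South: North (payoff 8); vs East: South (payoff 9).
Player B's best responses — vs North: South (payoff -2); vs South: South (payoff 0); vs East: North (payoff 4); vs West: North (payoff 4).
The only mutual best response is (North, South); neither player gains by switching there.

(North, South)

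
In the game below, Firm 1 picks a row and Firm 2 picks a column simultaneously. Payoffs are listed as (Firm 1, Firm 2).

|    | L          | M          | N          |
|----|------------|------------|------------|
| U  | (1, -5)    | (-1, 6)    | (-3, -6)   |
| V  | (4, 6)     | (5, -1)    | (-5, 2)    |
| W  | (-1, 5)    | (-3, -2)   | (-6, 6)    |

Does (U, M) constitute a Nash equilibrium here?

Holding Firm 2 at M: Firm 1 gets -1 from U but could get 5 by switching to V. Firm 1 has a profitable deviation.

No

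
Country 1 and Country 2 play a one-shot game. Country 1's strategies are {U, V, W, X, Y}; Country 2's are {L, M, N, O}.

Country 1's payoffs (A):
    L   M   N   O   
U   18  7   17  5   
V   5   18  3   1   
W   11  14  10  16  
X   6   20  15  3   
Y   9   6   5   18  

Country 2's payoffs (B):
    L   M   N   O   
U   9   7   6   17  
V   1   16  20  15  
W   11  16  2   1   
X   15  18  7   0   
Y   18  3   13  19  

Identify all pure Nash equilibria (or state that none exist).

Find each player's best response to every opponent strategy; NE are the intersections.
Country 1's best responses — vs L: U (payoff 18); vs M: X (payoff 20); vs N: U (payoff 17); vs O: Y (payoff 18).
Country 2's best responses — vs U: O (payoff 17); vs V: N (payoff 20); vs W: M (payoff 16); vs X: M (payoff 18); vs Y: O (payoff 19).
Mutual best responses occur at (X, M) and (Y, O); at each, neither player gains by switching.

(X, M) and (Y, O)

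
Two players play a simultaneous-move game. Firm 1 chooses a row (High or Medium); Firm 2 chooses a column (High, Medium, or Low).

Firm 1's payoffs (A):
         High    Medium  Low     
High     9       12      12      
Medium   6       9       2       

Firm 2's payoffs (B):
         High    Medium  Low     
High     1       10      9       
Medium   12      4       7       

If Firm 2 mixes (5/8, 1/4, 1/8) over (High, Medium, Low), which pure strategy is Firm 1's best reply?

High

Firm 1's best reply maximizes expected payoff against the mix.
High: (5/8)·9 + (1/4)·12 + (1/8)·12 = 81/8
Medium: (5/8)·6 + (1/4)·9 + (1/8)·2 = 25/4
Highest expected payoff is 81/8, from High.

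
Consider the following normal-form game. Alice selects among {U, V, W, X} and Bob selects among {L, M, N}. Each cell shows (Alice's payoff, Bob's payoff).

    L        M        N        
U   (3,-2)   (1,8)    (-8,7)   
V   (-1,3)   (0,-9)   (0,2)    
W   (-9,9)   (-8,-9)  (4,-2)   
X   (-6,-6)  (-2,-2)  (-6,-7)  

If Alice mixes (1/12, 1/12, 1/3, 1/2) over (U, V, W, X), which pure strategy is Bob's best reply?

L

Bob's best reply maximizes expected payoff against the mix.
L: (1/12)·(-2) + (1/12)·3 + (1/3)·9 + (1/2)·(-6) = 1/12
M: (1/12)·8 + (1/12)·(-9) + (1/3)·(-9) + (1/2)·(-2) = -49/12
N: (1/12)·7 + (1/12)·2 + (1/3)·(-2) + (1/2)·(-7) = -41/12
Highest expected payoff is 1/12, from L.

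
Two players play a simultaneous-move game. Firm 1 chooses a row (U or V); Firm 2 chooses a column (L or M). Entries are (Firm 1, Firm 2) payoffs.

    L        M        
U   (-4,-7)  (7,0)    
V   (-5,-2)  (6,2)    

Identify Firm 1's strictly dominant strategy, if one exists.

U

A strategy is strictly dominant if it gives Firm 1 a strictly higher payoff than every other strategy, against every choice by the opponent.
U strictly dominates: vs L: -4 > -5; vs M: 7 > 6.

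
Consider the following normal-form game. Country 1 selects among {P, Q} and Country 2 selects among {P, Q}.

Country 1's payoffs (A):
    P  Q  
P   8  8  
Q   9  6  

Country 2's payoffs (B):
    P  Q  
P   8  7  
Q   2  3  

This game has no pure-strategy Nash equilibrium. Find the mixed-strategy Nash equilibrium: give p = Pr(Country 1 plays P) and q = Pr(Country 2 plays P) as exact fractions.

In a mixed NE each player is indifferent between their pure strategies, so the opponent's mix sets the indifference.
Country 2 indifferent between P and Q: p·8 + (1−p)·2 = p·7 + (1−p)·3 ⟹ 2 + 6p = 3 + 4p ⟹ p = 1/2.
Country 1 indifferent between P and Q: q·8 + (1−q)·8 = q·9 + (1−q)·6 ⟹ 8 + 0q = 6 + 3q ⟹ q = 2/3.

p = 1/2, q = 2/3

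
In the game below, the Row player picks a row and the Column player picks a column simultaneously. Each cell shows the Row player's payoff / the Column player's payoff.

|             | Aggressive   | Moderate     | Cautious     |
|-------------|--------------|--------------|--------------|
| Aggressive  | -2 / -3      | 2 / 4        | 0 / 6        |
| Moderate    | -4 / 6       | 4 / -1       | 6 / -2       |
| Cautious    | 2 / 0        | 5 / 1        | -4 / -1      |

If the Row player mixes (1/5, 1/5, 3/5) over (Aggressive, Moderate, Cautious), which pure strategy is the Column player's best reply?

Moderate

The Column player's best reply maximizes expected payoff against the mix.
Aggressive: (1/5)·(-3) + (1/5)·6 + (3/5)·0 = 3/5
Moderate: (1/5)·4 + (1/5)·(-1) + (3/5)·1 = 6/5
Cautious: (1/5)·6 + (1/5)·(-2) + (3/5)·(-1) = 1/5
Highest expected payoff is 6/5, from Moderate.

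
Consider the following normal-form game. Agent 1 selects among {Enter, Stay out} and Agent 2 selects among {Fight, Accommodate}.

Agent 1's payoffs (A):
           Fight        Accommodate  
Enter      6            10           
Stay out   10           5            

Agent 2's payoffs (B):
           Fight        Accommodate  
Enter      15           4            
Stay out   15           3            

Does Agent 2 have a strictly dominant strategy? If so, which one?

Fight

A strategy is strictly dominant if it gives Agent 2 a strictly higher payoff than every other strategy, against every choice by the opponent.
Fight strictly dominates: vs Enter: 15 > 4; vs Stay out: 15 > 3.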